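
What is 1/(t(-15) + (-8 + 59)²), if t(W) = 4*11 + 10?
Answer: 1/2655 ≈ 0.00037665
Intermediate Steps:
t(W) = 54 (t(W) = 44 + 10 = 54)
1/(t(-15) + (-8 + 59)²) = 1/(54 + (-8 + 59)²) = 1/(54 + 51²) = 1/(54 + 2601) = 1/2655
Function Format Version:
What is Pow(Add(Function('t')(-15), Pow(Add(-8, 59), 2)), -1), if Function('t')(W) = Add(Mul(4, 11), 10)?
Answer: Rational(1, 2655) ≈ 0.00037665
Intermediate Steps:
Function('t')(W) = 54 (Function('t')(W) = Add(44, 10) = 54)
Pow(Add(Function('t')(-15), Pow(Add(-8, 59), 2)), -1) = Pow(Add(54, Pow(Add(-8, 59), 2)), -1) = Pow(Add(54, Pow(51, 2)), -1) = Pow(Add(54, 2601), -1) = Pow(2655, -1) = Rational(1, 2655)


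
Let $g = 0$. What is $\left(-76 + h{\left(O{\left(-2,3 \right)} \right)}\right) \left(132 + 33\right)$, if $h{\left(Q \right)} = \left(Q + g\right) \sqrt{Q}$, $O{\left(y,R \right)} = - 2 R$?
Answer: $-12540 - 990 i \sqrt{6} \approx -12540.0 - 2425.0 i$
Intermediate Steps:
$h{\left(Q \right)} = Q^{\frac{3}{2}}$ ($h{\left(Q \right)} = \left(Q + 0\right) \sqrt{Q} = Q \sqrt{Q} = Q^{\frac{3}{2}}$)
$\left(-76 + h{\left(O{\left(-2,3 \right)} \right)}\right) \left(132 + 33\right) = \left(-76 + \left(\left(-2\right) 3\right)^{\frac{3}{2}}\right) \left(132 + 33\right) = \left(-76 + \left(-6\right)^{\frac{3}{2}}\right) 165 = \left(-76 - 6 i \sqrt{6}\right) 165 = -12540 - 990 i \sqrt{6}$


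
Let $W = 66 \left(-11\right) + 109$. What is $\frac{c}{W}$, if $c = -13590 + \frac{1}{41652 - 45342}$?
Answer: $\frac{50147101}{2276730} \approx 22.026$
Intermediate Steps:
$W = -617$ ($W = -726 + 109 = -617$)
$c = - \frac{50147101}{3690}$ ($c = -13590 + \frac{1}{-3690} = -13590 - \frac{1}{3690} = - \frac{50147101}{3690} \approx -13590.0$)
$\frac{c}{W} = - \frac{50147101}{3690 \left(-617\right)} = \left(- \frac{50147101}{3690}\right) \left(- \frac{1}{617}\right) = \frac{50147101}{2276730}$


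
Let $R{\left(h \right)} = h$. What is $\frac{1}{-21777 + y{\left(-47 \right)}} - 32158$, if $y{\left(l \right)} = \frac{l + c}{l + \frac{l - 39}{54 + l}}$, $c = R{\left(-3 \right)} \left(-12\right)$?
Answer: $- \frac{290624002139}{9037378} \approx -32158.0$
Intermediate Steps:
$c = 36$ ($c = \left(-3\right) \left(-12\right) = 36$)
$y{\left(l \right)} = \frac{36 + l}{l + \frac{-39 + l}{54 + l}}$ ($y{\left(l \right)} = \frac{l + 36}{l + \frac{l - 39}{54 + l}} = \frac{36 + l}{l + \frac{-39 + l}{54 + l}}$)
$\frac{1}{-21777 + y{\left(-47 \right)}} - 32158 = \frac{1}{-21777 + \frac{1944 + \left(-47\right)^{2} + 90 \left(-47\right)}{-39 + \left(-47\right)^{2} + 55 \left(-47\right)}} - 32158 = \frac{1}{-21777 + \frac{1944 + 2209 - 4230}{-39 + 2209 - 2585}} - 32158 = \frac{1}{-21777 + \frac{1}{-415} \left(-77\right)} - 32158 = \frac{1}{-21777 - - \frac{77}{415}} - 32158 = \frac{1}{-21777 + \frac{77}{415}} - 32158 = \frac{1}{- \frac{9037378}{415}} - 32158 = - \frac{415}{9037378} - 32158 = - \frac{290624002139}{9037378}$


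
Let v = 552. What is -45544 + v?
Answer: -44992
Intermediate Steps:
-45544 + v = -45544 + 552 = -44992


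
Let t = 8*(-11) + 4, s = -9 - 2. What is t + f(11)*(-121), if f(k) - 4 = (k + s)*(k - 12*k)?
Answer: -568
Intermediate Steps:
s = -11
f(k) = 4 - 11*k*(-11 + k) (f(k) = 4 + (k - 11)*(k - 12*k) = 4 + (-11 + k)*(-11*k) = 4 - 11*k*(-11 + k))
t = -84 (t = -88 + 4 = -84)
t + f(11)*(-121) = -84 + (4 - 11*11**2 + 121*11)*(-121) = -84 + (4 - 11*121 + 1331)*(-121) = -84 + (4 - 1331 + 1331)*(-121) = -84 + 4*(-121) = -84 - 484 = -568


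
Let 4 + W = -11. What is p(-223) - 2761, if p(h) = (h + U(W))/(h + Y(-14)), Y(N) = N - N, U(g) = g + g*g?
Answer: -615690/223 ≈ -2760.9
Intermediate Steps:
W = -15 (W = -4 - 11 = -15)
U(g) = g + g²
Y(N) = 0
p(h) = (210 + h)/h (p(h) = (h - 15*(1 - 15))/(h + 0) = (h - 15*(-14))/h = (h + 210)/h = (210 + h)/h)
p(-223) - 2761 = (210 - 223)/(-223) - 2761 = -1/223*(-13) - 2761 = 13/223 - 2761 = -615690/223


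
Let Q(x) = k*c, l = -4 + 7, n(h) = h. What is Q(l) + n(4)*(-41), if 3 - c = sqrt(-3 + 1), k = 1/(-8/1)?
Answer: -1315/8 + I*sqrt(2)/8 ≈ -164.38 + 0.17678*I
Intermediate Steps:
k = -1/8 (k = 1/(-8*1) = 1/(-8) = -1/8 ≈ -0.12500)
l = 3
c = 3 - I*sqrt(2) (c = 3 - sqrt(-3 + 1) = 3 - sqrt(-2) = 3 - I*sqrt(2) ≈ 3.0 - 1.4142*I)
Q(x) = -3/8 + I*sqrt(2)/8 (Q(x) = -(3 - I*sqrt(2))/8 = -3/8 + I*sqrt(2)/8)
Q(l) + n(4)*(-41) = (-3/8 + I*sqrt(2)/8) + 4*(-41) = (-3/8 + I*sqrt(2)/8) - 164 = -1315/8 + I*sqrt(2)/8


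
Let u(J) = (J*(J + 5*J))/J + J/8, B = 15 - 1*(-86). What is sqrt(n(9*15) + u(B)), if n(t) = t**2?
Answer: sqrt(301498)/4 ≈ 137.27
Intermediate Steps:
B = 101 (B = 15 + 86 = 101)
u(J) = 49*J/8 (u(J) = (J*(6*J))/J + J*(1/8) = (6*J**2)/J + J/8 = 6*J + J/8 = 49*J/8)
sqrt(n(9*15) + u(B)) = sqrt((9*15)**2 + (49/8)*101) = sqrt(135**2 + 4949/8) = sqrt(18225 + 4949/8) = sqrt(150749/8) = sqrt(301498)/4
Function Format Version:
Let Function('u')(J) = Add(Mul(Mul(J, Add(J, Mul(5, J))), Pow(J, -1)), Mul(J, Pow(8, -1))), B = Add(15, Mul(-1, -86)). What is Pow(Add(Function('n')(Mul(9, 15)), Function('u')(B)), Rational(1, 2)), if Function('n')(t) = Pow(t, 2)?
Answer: Mul(Rational(1, 4), Pow(301498, Rational(1, 2))) ≈ 137.27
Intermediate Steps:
B = 101 (B = Add(15, 86) = 101)
Function('u')(J) = Mul(Rational(49, 8), J) (Function('u')(J) = Add(Mul(Mul(J, Mul(6, J)), Pow(J, -1)), Mul(J, Rational(1, 8))) = Add(Mul(Mul(6, Pow(J, 2)), Pow(J, -1)), Mul(Rational(1, 8), J)) = Add(Mul(6, J), Mul(Rational(1, 8), J)) = Mul(Rational(49, 8), J))
Pow(Add(Function('n')(Mul(9, 15)), Function('u')(B)), Rational(1, 2)) = Pow(Add(Pow(Mul(9, 15), 2), Mul(Rational(49, 8), 101)), Rational(1, 2)) = Pow(Add(Pow(135, 2), Rational(4949, 8)), Rational(1, 2)) = Pow(Add(18225, Rational(4949, 8)), Rational(1, 2)) = Pow(Rational(150749, 8), Rational(1, 2)) = Mul(Rational(1, 4), Pow(301498, Rational(1, 2)))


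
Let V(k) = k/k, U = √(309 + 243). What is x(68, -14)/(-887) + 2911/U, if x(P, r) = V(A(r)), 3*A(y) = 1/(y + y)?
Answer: -1/887 + 2911*√138/276 ≈ 123.90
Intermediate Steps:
A(y) = 1/(6*y) (A(y) = 1/(3*(y + y)) = 1/(3*((2*y))) = (1/(2*y))/3 = 1/(6*y))
U = 2*√138 (U = √552 = 2*√138 ≈ 23.495)
V(k) = 1
x(P, r) = 1
x(68, -14)/(-887) + 2911/U = 1/(-887) + 2911/((2*√138)) = 1*(-1/887) + 2911*(√138/276) = -1/887 + 2911*√138/276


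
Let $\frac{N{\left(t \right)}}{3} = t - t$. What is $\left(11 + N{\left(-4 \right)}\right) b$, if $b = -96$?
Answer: $-1056$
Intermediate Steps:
$N{\left(t \right)} = 0$ ($N{\left(t \right)} = 3 \left(t - t\right) = 3 \cdot 0 = 0$)
$\left(11 + N{\left(-4 \right)}\right) b = \left(11 + 0\right) \left(-96\right) = 11 \left(-96\right) = -1056$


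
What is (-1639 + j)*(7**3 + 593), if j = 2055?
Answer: 389376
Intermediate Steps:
(-1639 + j)*(7**3 + 593) = (-1639 + 2055)*(7**3 + 593) = 416*(343 + 593) = 416*936 = 389376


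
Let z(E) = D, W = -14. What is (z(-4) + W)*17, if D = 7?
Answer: -119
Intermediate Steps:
z(E) = 7
(z(-4) + W)*17 = (7 - 14)*17 = -7*17 = -119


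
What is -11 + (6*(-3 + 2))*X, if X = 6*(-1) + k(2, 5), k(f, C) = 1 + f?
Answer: 7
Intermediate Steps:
X = -3 (X = 6*(-1) + (1 + 2) = -6 + 3 = -3)
-11 + (6*(-3 + 2))*X = -11 + (6*(-3 + 2))*(-3) = -11 + (6*(-1))*(-3) = -11 - 6*(-3) = -11 + 18 = 7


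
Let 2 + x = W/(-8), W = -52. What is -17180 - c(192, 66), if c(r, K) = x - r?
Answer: -33985/2 ≈ -16993.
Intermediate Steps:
x = 9/2 (x = -2 - 52/(-8) = -2 - 52*(-⅛) = -2 + 13/2 = 9/2 ≈ 4.5000)
c(r, K) = 9/2 - r
-17180 - c(192, 66) = -17180 - (9/2 - 1*192) = -17180 - (9/2 - 192) = -17180 - 1*(-375/2) = -17180 + 375/2 = -33985/2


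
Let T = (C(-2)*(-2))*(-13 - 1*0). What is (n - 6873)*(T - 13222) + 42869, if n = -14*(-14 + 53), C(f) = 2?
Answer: 97751099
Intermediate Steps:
n = -546 (n = -14*39 = -546)
T = 52 (T = (2*(-2))*(-13 - 1*0) = -4*(-13 + 0) = -4*(-13) = 52)
(n - 6873)*(T - 13222) + 42869 = (-546 - 6873)*(52 - 13222) + 42869 = -7419*(-13170) + 42869 = 97708230 + 42869 = 97751099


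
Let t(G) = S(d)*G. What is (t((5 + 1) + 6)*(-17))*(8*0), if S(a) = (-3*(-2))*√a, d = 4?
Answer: 0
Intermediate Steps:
S(a) = 6*√a
t(G) = 12*G (t(G) = (6*√4)*G = (6*2)*G = 12*G)
(t((5 + 1) + 6)*(-17))*(8*0) = ((12*((5 + 1) + 6))*(-17))*(8*0) = ((12*(6 + 6))*(-17))*0 = ((12*12)*(-17))*0 = (144*(-17))*0 = -2448*0 = 0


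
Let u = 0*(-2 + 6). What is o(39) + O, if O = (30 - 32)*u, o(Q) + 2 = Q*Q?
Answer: 1519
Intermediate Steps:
u = 0 (u = 0*4 = 0)
o(Q) = -2 + Q**2 (o(Q) = -2 + Q*Q = -2 + Q**2)
O = 0 (O = (30 - 32)*0 = -2*0 = 0)
o(39) + O = (-2 + 39**2) + 0 = (-2 + 1521) + 0 = 1519 + 0 = 1519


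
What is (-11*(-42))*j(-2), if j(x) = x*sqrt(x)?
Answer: -924*I*sqrt(2) ≈ -1306.7*I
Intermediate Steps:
j(x) = x**(3/2)
(-11*(-42))*j(-2) = (-11*(-42))*(-2)**(3/2) = 462*(-2*I*sqrt(2)) = -924*I*sqrt(2)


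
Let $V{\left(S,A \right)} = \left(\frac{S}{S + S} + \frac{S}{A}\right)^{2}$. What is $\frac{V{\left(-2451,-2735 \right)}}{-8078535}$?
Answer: $- \frac{58323769}{241717037881500} \approx -2.4129 \cdot 10^{-7}$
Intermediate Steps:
$V{\left(S,A \right)} = \left(\frac{1}{2} + \frac{S}{A}\right)^{2}$ ($V{\left(S,A \right)} = \left(\frac{S}{2 S} + \frac{S}{A}\right)^{2} = \left(S \frac{1}{2 S} + \frac{S}{A}\right)^{2} = \left(\frac{1}{2} + \frac{S}{A}\right)^{2}$)
$\frac{V{\left(-2451,-2735 \right)}}{-8078535} = \frac{\frac{1}{4} \cdot \frac{1}{7480225} \left(-2735 + 2 \left(-2451\right)\right)^{2}}{-8078535} = \frac{1}{4} \cdot \frac{1}{7480225} \left(-2735 - 4902\right)^{2} \left(- \frac{1}{8078535}\right) = \frac{1}{4} \cdot \frac{1}{7480225} \left(-7637\right)^{2} \left(- \frac{1}{8078535}\right) = \frac{1}{4} \cdot \frac{1}{7480225} \cdot 58323769 \left(- \frac{1}{8078535}\right) = \frac{58323769}{29920900} \left(- \frac{1}{8078535}\right) = - \frac{58323769}{241717037881500}$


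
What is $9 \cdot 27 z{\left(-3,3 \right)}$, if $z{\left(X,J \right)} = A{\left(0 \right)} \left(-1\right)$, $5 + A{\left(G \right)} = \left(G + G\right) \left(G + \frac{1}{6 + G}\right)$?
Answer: $1215$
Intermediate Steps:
$A{\left(G \right)} = -5 + 2 G \left(G + \frac{1}{6 + G}\right)$ ($A{\left(G \right)} = -5 + \left(G + G\right) \left(G + \frac{1}{6 + G}\right) = -5 + 2 G \left(G + \frac{1}{6 + G}\right)$)
$z{\left(X,J \right)} = 5$ ($z{\left(X,J \right)} = \frac{-30 - 0 + 2 \cdot 0^{3} + 12 \cdot 0^{2}}{6 + 0} \left(-1\right) = \frac{-30 + 0 + 2 \cdot 0 + 12 \cdot 0}{6} \left(-1\right) = \frac{-30 + 0 + 0 + 0}{6} \left(-1\right) = \frac{1}{6} \left(-30\right) \left(-1\right) = \left(-5\right) \left(-1\right) = 5$)
$9 \cdot 27 z{\left(-3,3 \right)} = 9 \cdot 27 \cdot 5 = 243 \cdot 5 = 1215$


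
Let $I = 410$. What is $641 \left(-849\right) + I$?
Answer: $-543799$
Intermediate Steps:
$641 \left(-849\right) + I = 641 \left(-849\right) + 410 = -544209 + 410 = -543799$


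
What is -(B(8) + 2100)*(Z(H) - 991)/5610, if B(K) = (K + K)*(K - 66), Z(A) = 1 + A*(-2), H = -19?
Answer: 32816/165 ≈ 198.88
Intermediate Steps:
Z(A) = 1 - 2*A
B(K) = 2*K*(-66 + K) (B(K) = (2*K)*(-66 + K) = 2*K*(-66 + K))
-(B(8) + 2100)*(Z(H) - 991)/5610 = -(2*8*(-66 + 8) + 2100)*((1 - 2*(-19)) - 991)/5610 = -(2*8*(-58) + 2100)*((1 + 38) - 991)/5610 = -(-928 + 2100)*(39 - 991)/5610 = -1172*(-952)/5610 = -(-1115744)/5610 = -1*(-32816/165) = 32816/165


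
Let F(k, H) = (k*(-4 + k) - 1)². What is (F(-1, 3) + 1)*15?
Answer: 255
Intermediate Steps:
F(k, H) = (-1 + k*(-4 + k))²
(F(-1, 3) + 1)*15 = ((1 - 1*(-1)² + 4*(-1))² + 1)*15 = ((1 - 1*1 - 4)² + 1)*15 = ((1 - 1 - 4)² + 1)*15 = ((-4)² + 1)*15 = (16 + 1)*15 = 17*15 = 255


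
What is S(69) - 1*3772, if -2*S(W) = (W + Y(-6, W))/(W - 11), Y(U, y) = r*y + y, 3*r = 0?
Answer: -218845/58 ≈ -3773.2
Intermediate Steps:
r = 0 (r = (⅓)*0 = 0)
Y(U, y) = y (Y(U, y) = 0*y + y = 0 + y = y)
S(W) = -W/(-11 + W) (S(W) = -(W + W)/(2*(W - 11)) = -2*W/(2*(-11 + W)) = -W/(-11 + W))
S(69) - 1*3772 = -1*69/(-11 + 69) - 1*3772 = -1*69/58 - 3772 = -1*69*1/58 - 3772 = -69/58 - 3772 = -218845/58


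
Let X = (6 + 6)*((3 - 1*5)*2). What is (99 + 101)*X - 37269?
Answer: -46869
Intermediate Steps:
X = -48 (X = 12*((3 - 5)*2) = 12*(-2*2) = 12*(-4) = -48)
(99 + 101)*X - 37269 = (99 + 101)*(-48) - 37269 = 200*(-48) - 37269 = -9600 - 37269 = -46869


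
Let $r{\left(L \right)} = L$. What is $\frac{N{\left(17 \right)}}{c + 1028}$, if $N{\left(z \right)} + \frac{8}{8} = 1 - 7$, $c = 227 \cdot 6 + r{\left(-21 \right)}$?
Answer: $- \frac{7}{2369} \approx -0.0029548$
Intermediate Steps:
$c = 1341$ ($c = 227 \cdot 6 - 21 = 1362 - 21 = 1341$)
$N{\left(z \right)} = -7$ ($N{\left(z \right)} = -1 + \left(1 - 7\right) = -1 - 6 = -7$)
$\frac{N{\left(17 \right)}}{c + 1028} = - \frac{7}{1341 + 1028} = - \frac{7}{2369}$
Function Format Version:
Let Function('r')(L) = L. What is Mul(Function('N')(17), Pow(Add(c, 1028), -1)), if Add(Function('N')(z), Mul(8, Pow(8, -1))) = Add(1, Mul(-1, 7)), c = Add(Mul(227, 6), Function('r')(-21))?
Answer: Rational(-7, 2369) ≈ -0.0029548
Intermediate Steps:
c = 1341 (c = Add(Mul(227, 6), -21) = Add(1362, -21) = 1341)
Function('N')(z) = -7 (Function('N')(z) = Add(-1, Add(1, Mul(-1, 7))) = Add(-1, Add(1, -7)) = Add(-1, -6) = -7)
Mul(Function('N')(17), Pow(Add(c, 1028), -1)) = Mul(-7, Pow(Add(1341, 1028), -1)) = Mul(-7, Pow(2369, -1)) = Mul(-7, Rational(1, 2369)) = Rational(-7, 2369)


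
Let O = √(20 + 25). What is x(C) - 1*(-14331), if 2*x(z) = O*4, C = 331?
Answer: 14331 + 6*√5 ≈ 14344.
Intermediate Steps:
O = 3*√5 (O = √45 = 3*√5 ≈ 6.7082)
x(z) = 6*√5 (x(z) = ((3*√5)*4)/2 = (12*√5)/2 = 6*√5)
x(C) - 1*(-14331) = 6*√5 - 1*(-14331) = 6*√5 + 14331 = 14331 + 6*√5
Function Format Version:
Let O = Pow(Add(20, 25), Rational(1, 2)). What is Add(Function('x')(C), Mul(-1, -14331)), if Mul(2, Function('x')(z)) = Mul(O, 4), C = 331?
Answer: Add(14331, Mul(6, Pow(5, Rational(1, 2)))) ≈ 14344.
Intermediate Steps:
O = Mul(3, Pow(5, Rational(1, 2))) (O = Pow(45, Rational(1, 2)) = Mul(3, Pow(5, Rational(1, 2))) ≈ 6.7082)
Function('x')(z) = Mul(6, Pow(5, Rational(1, 2))) (Function('x')(z) = Mul(Rational(1, 2), Mul(Mul(3, Pow(5, Rational(1, 2))), 4)) = Mul(Rational(1, 2), Mul(12, Pow(5, Rational(1, 2)))) = Mul(6, Pow(5, Rational(1, 2))))
Add(Function('x')(C), Mul(-1, -14331)) = Add(Mul(6, Pow(5, Rational(1, 2))), Mul(-1, -14331)) = Add(Mul(6, Pow(5, Rational(1, 2))), 14331) = Add(14331, Mul(6, Pow(5, Rational(1, 2))))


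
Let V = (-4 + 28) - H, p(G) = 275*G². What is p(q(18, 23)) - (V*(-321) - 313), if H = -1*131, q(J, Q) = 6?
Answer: 59968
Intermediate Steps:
H = -131
V = 155 (V = (-4 + 28) - 1*(-131) = 24 + 131 = 155)
p(q(18, 23)) - (V*(-321) - 313) = 275*6² - (155*(-321) - 313) = 275*36 - (-49755 - 313) = 9900 - 1*(-50068) = 9900 + 50068 = 59968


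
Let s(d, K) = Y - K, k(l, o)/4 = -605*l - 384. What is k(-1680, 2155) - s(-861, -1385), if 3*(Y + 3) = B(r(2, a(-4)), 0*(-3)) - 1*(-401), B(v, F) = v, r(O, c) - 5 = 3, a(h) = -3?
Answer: 12187637/3 ≈ 4.0625e+6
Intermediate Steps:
r(O, c) = 8 (r(O, c) = 5 + 3 = 8)
k(l, o) = -1536 - 2420*l (k(l, o) = 4*(-605*l - 384) = 4*(-384 - 605*l) = -1536 - 2420*l)
Y = 400/3 (Y = -3 + (8 - 1*(-401))/3 = -3 + (8 + 401)/3 = -3 + (⅓)*409 = -3 + 409/3 = 400/3 ≈ 133.33)
s(d, K) = 400/3 - K
k(-1680, 2155) - s(-861, -1385) = (-1536 - 2420*(-1680)) - (400/3 - 1*(-1385)) = (-1536 + 4065600) - (400/3 + 1385) = 4064064 - 1*4555/3 = 4064064 - 4555/3 = 12187637/3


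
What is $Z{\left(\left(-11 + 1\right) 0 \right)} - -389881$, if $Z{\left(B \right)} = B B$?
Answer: $389881$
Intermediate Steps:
$Z{\left(B \right)} = B^{2}$
$Z{\left(\left(-11 + 1\right) 0 \right)} - -389881 = \left(\left(-11 + 1\right) 0\right)^{2} - -389881 = \left(\left(-10\right) 0\right)^{2} + 389881 = 0^{2} + 389881 = 0 + 389881 = 389881$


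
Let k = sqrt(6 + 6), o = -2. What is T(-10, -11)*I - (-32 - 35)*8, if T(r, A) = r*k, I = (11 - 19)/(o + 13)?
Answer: 536 + 160*sqrt(3)/11 ≈ 561.19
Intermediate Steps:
I = -8/11 (I = (11 - 19)/(-2 + 13) = -8/11 ≈ -0.72727)
k = 2*sqrt(3) (k = sqrt(12) = 2*sqrt(3) ≈ 3.4641)
T(r, A) = 2*r*sqrt(3) (T(r, A) = r*(2*sqrt(3)) = 2*r*sqrt(3))
T(-10, -11)*I - (-32 - 35)*8 = (2*(-10)*sqrt(3))*(-8/11) - (-32 - 35)*8 = -20*sqrt(3)*(-8/11) - (-67)*8 = 160*sqrt(3)/11 - 1*(-536) = 160*sqrt(3)/11 + 536 = 536 + 160*sqrt(3)/11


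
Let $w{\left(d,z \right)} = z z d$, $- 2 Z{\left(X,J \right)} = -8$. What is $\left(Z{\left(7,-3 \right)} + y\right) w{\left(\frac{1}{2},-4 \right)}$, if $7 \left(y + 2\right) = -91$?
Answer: $-88$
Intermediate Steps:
$y = -15$ ($y = -2 + \frac{1}{7} \left(-91\right) = -2 - 13 = -15$)
$Z{\left(X,J \right)} = 4$ ($Z{\left(X,J \right)} = \left(- \frac{1}{2}\right) \left(-8\right) = 4$)
$w{\left(d,z \right)} = d z^{2}$ ($w{\left(d,z \right)} = z^{2} d = d z^{2}$)
$\left(Z{\left(7,-3 \right)} + y\right) w{\left(\frac{1}{2},-4 \right)} = \left(4 - 15\right) \frac{\left(-4\right)^{2}}{2} = - 11 \cdot \frac{1}{2} \cdot 16 = \left(-11\right) 8 = -88$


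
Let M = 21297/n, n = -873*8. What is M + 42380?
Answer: 98653541/2328 ≈ 42377.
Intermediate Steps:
n = -6984
M = -7099/2328 (M = 21297/(-6984) = 21297*(-1/6984) = -7099/2328 ≈ -3.0494)
M + 42380 = -7099/2328 + 42380 = 98653541/2328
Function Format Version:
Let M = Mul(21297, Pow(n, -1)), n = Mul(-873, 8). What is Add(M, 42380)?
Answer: Rational(98653541, 2328) ≈ 42377.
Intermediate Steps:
n = -6984
M = Rational(-7099, 2328) (M = Mul(21297, Pow(-6984, -1)) = Mul(21297, Rational(-1, 6984)) = Rational(-7099, 2328) ≈ -3.0494)
Add(M, 42380) = Add(Rational(-7099, 2328), 42380) = Rational(98653541, 2328)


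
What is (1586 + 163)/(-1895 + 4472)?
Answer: 583/859 ≈ 0.67870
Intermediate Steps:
(1586 + 163)/(-1895 + 4472) = 1749/2577 = 1749*(1/2577) = 583/859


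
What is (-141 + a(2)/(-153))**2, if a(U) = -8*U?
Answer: 464704249/23409 ≈ 19852.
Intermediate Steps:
(-141 + a(2)/(-153))**2 = (-141 - 8*2/(-153))**2 = (-141 - 16*(-1/153))**2 = (-141 + 16/153)**2 = (-21557/153)**2 = 464704249/23409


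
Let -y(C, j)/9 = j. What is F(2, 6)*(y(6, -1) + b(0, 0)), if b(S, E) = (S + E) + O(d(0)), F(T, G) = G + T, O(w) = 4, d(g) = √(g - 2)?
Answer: 104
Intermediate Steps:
y(C, j) = -9*j
d(g) = √(-2 + g)
b(S, E) = 4 + E + S (b(S, E) = (S + E) + 4 = (E + S) + 4 = 4 + E + S)
F(2, 6)*(y(6, -1) + b(0, 0)) = (6 + 2)*(-9*(-1) + (4 + 0 + 0)) = 8*(9 + 4) = 8*13 = 104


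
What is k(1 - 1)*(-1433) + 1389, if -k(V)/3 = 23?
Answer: 100266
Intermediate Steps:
k(V) = -69 (k(V) = -3*23 = -69)
k(1 - 1)*(-1433) + 1389 = -69*(-1433) + 1389 = 98877 + 1389 = 100266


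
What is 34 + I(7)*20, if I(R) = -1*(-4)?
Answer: 114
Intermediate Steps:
I(R) = 4
34 + I(7)*20 = 34 + 4*20 = 34 + 80 = 114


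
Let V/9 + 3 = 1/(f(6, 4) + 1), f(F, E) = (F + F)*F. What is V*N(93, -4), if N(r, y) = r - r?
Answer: 0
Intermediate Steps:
f(F, E) = 2*F**2 (f(F, E) = (2*F)*F = 2*F**2)
N(r, y) = 0
V = -1962/73 (V = -27 + 9/(2*6**2 + 1) = -27 + 9/(2*36 + 1) = -27 + 9/(72 + 1) = -27 + 9/73 = -1962/73 ≈ -26.877)
V*N(93, -4) = -1962/73*0 = 0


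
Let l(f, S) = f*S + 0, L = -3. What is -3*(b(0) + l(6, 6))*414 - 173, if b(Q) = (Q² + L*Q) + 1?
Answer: -46127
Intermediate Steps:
l(f, S) = S*f (l(f, S) = S*f + 0 = S*f)
b(Q) = 1 + Q² - 3*Q (b(Q) = (Q² - 3*Q) + 1 = 1 + Q² - 3*Q)
-3*(b(0) + l(6, 6))*414 - 173 = -3*((1 + 0² - 3*0) + 6*6)*414 - 173 = -3*((1 + 0 + 0) + 36)*414 - 173 = -3*(1 + 36)*414 - 173 = -3*37*414 - 173 = -111*414 - 173 = -45954 - 173 = -46127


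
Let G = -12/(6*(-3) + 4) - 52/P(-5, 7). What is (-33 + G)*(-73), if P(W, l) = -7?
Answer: 12629/7 ≈ 1804.1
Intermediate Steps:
G = 58/7 (G = -12/(6*(-3) + 4) - 52/(-7) = -12/(-18 + 4) - 52*(-⅐) = -12/(-14) + 52/7 = -12*(-1/14) + 52/7 = 6/7 + 52/7 = 58/7 ≈ 8.2857)
(-33 + G)*(-73) = (-33 + 58/7)*(-73) = -173/7*(-73) = 12629/7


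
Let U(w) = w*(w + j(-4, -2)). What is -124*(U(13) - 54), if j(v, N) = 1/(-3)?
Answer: -41168/3 ≈ -13723.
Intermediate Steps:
j(v, N) = -⅓
U(w) = w*(-⅓ + w) (U(w) = w*(w - ⅓) = w*(-⅓ + w))
-124*(U(13) - 54) = -124*(13*(-⅓ + 13) - 54) = -124*(13*(38/3) - 54) = -124*(494/3 - 54) = -124*332/3 = -41168/3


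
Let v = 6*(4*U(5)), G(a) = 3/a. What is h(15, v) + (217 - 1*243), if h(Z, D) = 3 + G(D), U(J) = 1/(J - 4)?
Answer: -183/8 ≈ -22.875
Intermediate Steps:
U(J) = 1/(-4 + J)
v = 24 (v = 6*(4/(-4 + 5)) = 6*(4/1) = 6*(4*1) = 6*4 = 24)
h(Z, D) = 3 + 3/D
h(15, v) + (217 - 1*243) = (3 + 3/24) + (217 - 1*243) = (3 + 3*(1/24)) + (217 - 243) = (3 + ⅛) - 26 = 25/8 - 26 = -183/8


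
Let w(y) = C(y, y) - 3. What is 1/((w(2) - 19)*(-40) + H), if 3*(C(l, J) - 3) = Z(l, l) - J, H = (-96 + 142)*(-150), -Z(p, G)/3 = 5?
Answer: -3/17740 ≈ -0.00016911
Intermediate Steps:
Z(p, G) = -15 (Z(p, G) = -3*5 = -15)
H = -6900 (H = 46*(-150) = -6900)
C(l, J) = -2 - J/3 (C(l, J) = 3 + (-15 - J)/3 = 3 + (-5 - J/3) = -2 - J/3)
w(y) = -5 - y/3 (w(y) = (-2 - y/3) - 3 = -5 - y/3)
1/((w(2) - 19)*(-40) + H) = 1/(((-5 - ⅓*2) - 19)*(-40) - 6900) = 1/(((-5 - ⅔) - 19)*(-40) - 6900) = 1/((-17/3 - 19)*(-40) - 6900) = 1/(-74/3*(-40) - 6900) = 1/(2960/3 - 6900) = 1/(-17740/3) = -3/17740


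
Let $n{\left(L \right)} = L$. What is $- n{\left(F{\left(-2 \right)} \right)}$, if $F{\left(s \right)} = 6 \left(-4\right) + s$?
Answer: $26$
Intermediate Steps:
$F{\left(s \right)} = -24 + s$
$- n{\left(F{\left(-2 \right)} \right)} = - (-24 - 2) = \left(-1\right) \left(-26\right) = 26$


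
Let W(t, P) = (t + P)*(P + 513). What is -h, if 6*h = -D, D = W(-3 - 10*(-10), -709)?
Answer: 19992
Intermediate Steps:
W(t, P) = (513 + P)*(P + t) (W(t, P) = (P + t)*(513 + P) = (513 + P)*(P + t))
D = 119952 (D = (-709)**2 + 513*(-709) + 513*(-3 - 10*(-10)) - 709*(-3 - 10*(-10)) = 502681 - 363717 + 513*(-3 + 100) - 709*(-3 + 100) = 502681 - 363717 + 513*97 - 709*97 = 502681 - 363717 + 49761 - 68773 = 119952)
h = -19992 (h = (-1*119952)/6 = (1/6)*(-119952) = -19992)
-h = -1*(-19992) = 19992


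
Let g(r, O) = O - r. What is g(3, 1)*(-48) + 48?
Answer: 144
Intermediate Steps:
g(3, 1)*(-48) + 48 = (1 - 1*3)*(-48) + 48 = (1 - 3)*(-48) + 48 = -2*(-48) + 48 = 96 + 48 = 144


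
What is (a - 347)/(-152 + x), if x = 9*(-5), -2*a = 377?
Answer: 1071/394 ≈ 2.7183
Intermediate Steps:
a = -377/2 (a = -½*377 = -377/2 ≈ -188.50)
x = -45
(a - 347)/(-152 + x) = (-377/2 - 347)/(-152 - 45) = -1071/2/(-197) = -1071/2*(-1/197) = 1071/394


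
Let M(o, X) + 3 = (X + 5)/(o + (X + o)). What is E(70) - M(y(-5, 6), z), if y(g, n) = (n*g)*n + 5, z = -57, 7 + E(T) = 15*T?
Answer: 425670/407 ≈ 1045.9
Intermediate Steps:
E(T) = -7 + 15*T
y(g, n) = 5 + g*n² (y(g, n) = (g*n)*n + 5 = g*n² + 5 = 5 + g*n²)
M(o, X) = -3 + (5 + X)/(X + 2*o) (M(o, X) = -3 + (X + 5)/(o + (X + o)) = -3 + (5 + X)/(X + 2*o))
E(70) - M(y(-5, 6), z) = (-7 + 15*70) - (5 - 6*(5 - 5*6²) - 2*(-57))/(-57 + 2*(5 - 5*6²)) = (-7 + 1050) - (5 - 6*(5 - 5*36) + 114)/(-57 + 2*(5 - 5*36)) = 1043 - (5 - 6*(5 - 180) + 114)/(-57 + 2*(5 - 180)) = 1043 - (5 - 6*(-175) + 114)/(-57 + 2*(-175)) = 1043 - (5 + 1050 + 114)/(-57 - 350) = 1043 - 1169/(-407) = 1043 - (-1)*1169/407 = 1043 - 1*(-1169/407) = 1043 + 1169/407 = 425670/407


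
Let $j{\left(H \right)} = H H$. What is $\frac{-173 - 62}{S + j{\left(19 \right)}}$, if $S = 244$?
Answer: $- \frac{47}{121} \approx -0.38843$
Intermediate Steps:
$j{\left(H \right)} = H^{2}$
$\frac{-173 - 62}{S + j{\left(19 \right)}} = \frac{-173 - 62}{244 + 19^{2}} = \frac{1}{244 + 361} \left(-235\right) = \frac{1}{605} \left(-235\right) = - \frac{47}{121}$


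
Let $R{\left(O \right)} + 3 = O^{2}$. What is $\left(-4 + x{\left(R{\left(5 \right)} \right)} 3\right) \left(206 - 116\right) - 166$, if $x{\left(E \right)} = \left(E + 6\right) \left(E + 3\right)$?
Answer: $188474$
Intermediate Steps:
$R{\left(O \right)} = -3 + O^{2}$
$x{\left(E \right)} = \left(3 + E\right) \left(6 + E\right)$ ($x{\left(E \right)} = \left(6 + E\right) \left(3 + E\right) = \left(3 + E\right) \left(6 + E\right)$)
$\left(-4 + x{\left(R{\left(5 \right)} \right)} 3\right) \left(206 - 116\right) - 166 = \left(-4 + \left(18 + \left(-3 + 5^{2}\right)^{2} + 9 \left(-3 + 5^{2}\right)\right) 3\right) \left(206 - 116\right) - 166 = \left(-4 + \left(18 + \left(-3 + 25\right)^{2} + 9 \left(-3 + 25\right)\right) 3\right) \left(206 - 116\right) - 166 = \left(-4 + \left(18 + 22^{2} + 9 \cdot 22\right) 3\right) 90 - 166 = \left(-4 + \left(18 + 484 + 198\right) 3\right) 90 - 166 = \left(-4 + 700 \cdot 3\right) 90 - 166 = \left(-4 + 2100\right) 90 - 166 = 2096 \cdot 90 - 166 = 188640 - 166 = 188474$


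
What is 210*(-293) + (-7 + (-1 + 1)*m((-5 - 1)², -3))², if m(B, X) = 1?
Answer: -61481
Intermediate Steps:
210*(-293) + (-7 + (-1 + 1)*m((-5 - 1)², -3))² = 210*(-293) + (-7 + (-1 + 1)*1)² = -61530 + (-7 + 0*1)² = -61530 + (-7 + 0)² = -61530 + (-7)² = -61530 + 49 = -61481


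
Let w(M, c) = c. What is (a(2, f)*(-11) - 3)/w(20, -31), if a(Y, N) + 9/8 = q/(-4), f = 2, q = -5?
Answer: 35/248 ≈ 0.14113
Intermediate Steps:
a(Y, N) = ⅛ (a(Y, N) = -9/8 - 5/(-4) = -9/8 - 5*(-¼) = -9/8 + 5/4 = ⅛)
(a(2, f)*(-11) - 3)/w(20, -31) = ((⅛)*(-11) - 3)/(-31) = (-11/8 - 3)*(-1/31) = -35/8*(-1/31) = 35/248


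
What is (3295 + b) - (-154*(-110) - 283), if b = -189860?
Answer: -203222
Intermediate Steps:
(3295 + b) - (-154*(-110) - 283) = (3295 - 189860) - (-154*(-110) - 283) = -186565 - (16940 - 283) = -186565 - 1*16657 = -186565 - 16657 = -203222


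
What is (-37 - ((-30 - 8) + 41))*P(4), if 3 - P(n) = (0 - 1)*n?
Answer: -280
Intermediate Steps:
P(n) = 3 + n (P(n) = 3 - (0 - 1)*n = 3 - (-1)*n = 3 + n)
(-37 - ((-30 - 8) + 41))*P(4) = (-37 - ((-30 - 8) + 41))*(3 + 4) = (-37 - (-38 + 41))*7 = (-37 - 1*3)*7 = (-37 - 3)*7 = -40*7 = -280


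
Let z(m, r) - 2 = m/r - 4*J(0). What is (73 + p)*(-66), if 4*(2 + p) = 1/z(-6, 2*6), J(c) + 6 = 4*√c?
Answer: -79673/17 ≈ -4686.6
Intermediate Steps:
J(c) = -6 + 4*√c
z(m, r) = 26 + m/r (z(m, r) = 2 + (m/r - 4*(-6 + 4*√0)) = 2 + (m/r - 4*(-6 + 4*0)) = 2 + (m/r - 4*(-6 + 0)) = 2 + (m/r - 4*(-6)) = 2 + (m/r + 24) = 2 + (24 + m/r) = 26 + m/r)
p = -203/102 (p = -2 + 1/(4*(26 - 6/(2*6))) = -2 + 1/(4*(26 - 6/12)) = -2 + 1/(4*(26 - 6*1/12)) = -2 + 1/(4*(26 - ½)) = -2 + 1/(4*(51/2)) = -2 + (¼)*(2/51) = -2 + 1/102 = -203/102 ≈ -1.9902)
(73 + p)*(-66) = (73 - 203/102)*(-66) = (7243/102)*(-66) = -79673/17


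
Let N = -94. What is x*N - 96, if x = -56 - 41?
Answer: 9022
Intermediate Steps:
x = -97
x*N - 96 = -97*(-94) - 96 = 9118 - 96 = 9022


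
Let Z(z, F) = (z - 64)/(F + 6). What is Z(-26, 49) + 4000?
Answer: 43982/11 ≈ 3998.4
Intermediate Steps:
Z(z, F) = (-64 + z)/(6 + F)
Z(-26, 49) + 4000 = (-64 - 26)/(6 + 49) + 4000 = -90/55 + 4000 = (1/55)*(-90) + 4000 = -18/11 + 4000 = 43982/11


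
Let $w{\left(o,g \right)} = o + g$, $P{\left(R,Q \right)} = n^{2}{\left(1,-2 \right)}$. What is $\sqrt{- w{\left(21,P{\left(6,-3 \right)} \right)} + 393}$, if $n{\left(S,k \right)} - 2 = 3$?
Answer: $\sqrt{347} \approx 18.628$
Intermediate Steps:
$n{\left(S,k \right)} = 5$ ($n{\left(S,k \right)} = 2 + 3 = 5$)
$P{\left(R,Q \right)} = 25$ ($P{\left(R,Q \right)} = 5^{2} = 25$)
$w{\left(o,g \right)} = g + o$
$\sqrt{- w{\left(21,P{\left(6,-3 \right)} \right)} + 393} = \sqrt{- (25 + 21) + 393} = \sqrt{\left(-1\right) 46 + 393} = \sqrt{-46 + 393} = \sqrt{347}$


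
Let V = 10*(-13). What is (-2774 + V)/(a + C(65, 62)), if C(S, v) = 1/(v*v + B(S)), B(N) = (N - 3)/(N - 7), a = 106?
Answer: -323816328/11819771 ≈ -27.396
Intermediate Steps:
B(N) = (-3 + N)/(-7 + N)
C(S, v) = 1/(v² + (-3 + S)/(-7 + S)) (C(S, v) = 1/(v*v + (-3 + S)/(-7 + S)) = 1/(v² + (-3 + S)/(-7 + S)))
V = -130
(-2774 + V)/(a + C(65, 62)) = (-2774 - 130)/(106 + (-7 + 65)/(-3 + 65 + 62²*(-7 + 65))) = -2904/(106 + 58/(-3 + 65 + 3844*58)) = -2904/(106 + 58/(-3 + 65 + 222952)) = -2904/(106 + 58/223014) = -2904/(106 + (1/223014)*58) = -2904/(106 + 29/111507) = -2904/11819771/111507 = -2904*111507/11819771 = -323816328/11819771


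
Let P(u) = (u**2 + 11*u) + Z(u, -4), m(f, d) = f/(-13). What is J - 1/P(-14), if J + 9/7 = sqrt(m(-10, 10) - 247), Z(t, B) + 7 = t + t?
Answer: -10/7 + I*sqrt(41613)/13 ≈ -1.4286 + 15.692*I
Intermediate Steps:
Z(t, B) = -7 + 2*t (Z(t, B) = -7 + (t + t) = -7 + 2*t)
m(f, d) = -f/13 (m(f, d) = f*(-1/13) = -f/13)
P(u) = -7 + u**2 + 13*u (P(u) = (u**2 + 11*u) + (-7 + 2*u) = -7 + u**2 + 13*u)
J = -9/7 + I*sqrt(41613)/13 (J = -9/7 + sqrt(-1/13*(-10) - 247) = -9/7 + sqrt(10/13 - 247) = -9/7 + sqrt(-3201/13) = -9/7 + I*sqrt(41613)/13 ≈ -1.2857 + 15.692*I)
J - 1/P(-14) = (-9/7 + I*sqrt(41613)/13) - 1/(-7 + (-14)**2 + 13*(-14)) = (-9/7 + I*sqrt(41613)/13) - 1/(-7 + 196 - 182) = (-9/7 + I*sqrt(41613)/13) - 1/7 = -10/7 + I*sqrt(41613)/13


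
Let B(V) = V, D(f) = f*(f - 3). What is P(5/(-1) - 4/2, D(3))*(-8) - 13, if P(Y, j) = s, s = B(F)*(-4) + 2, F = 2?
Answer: 35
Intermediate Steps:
D(f) = f*(-3 + f)
s = -6 (s = 2*(-4) + 2 = -8 + 2 = -6)
P(Y, j) = -6
P(5/(-1) - 4/2, D(3))*(-8) - 13 = -6*(-8) - 13 = 48 - 13 = 35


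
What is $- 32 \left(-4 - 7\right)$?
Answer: $352$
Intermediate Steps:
$- 32 \left(-4 - 7\right) = \left(-32\right) \left(-11\right) = 352$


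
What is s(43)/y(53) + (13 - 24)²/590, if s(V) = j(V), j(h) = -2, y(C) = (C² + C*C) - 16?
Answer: 338331/1652590 ≈ 0.20473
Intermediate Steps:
y(C) = -16 + 2*C² (y(C) = (C² + C²) - 16 = 2*C² - 16 = -16 + 2*C²)
s(V) = -2
s(43)/y(53) + (13 - 24)²/590 = -2/(-16 + 2*53²) + (13 - 24)²/590 = -2/(-16 + 2*2809) + (-11)²*(1/590) = -2/(-16 + 5618) + 121*(1/590) = -2/5602 + 121/590 = -2*1/5602 + 121/590 = -1/2801 + 121/590 = 338331/1652590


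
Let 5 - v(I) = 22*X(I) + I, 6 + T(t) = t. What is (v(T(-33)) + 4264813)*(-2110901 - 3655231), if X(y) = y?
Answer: -24596675764380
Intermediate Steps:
T(t) = -6 + t
v(I) = 5 - 23*I (v(I) = 5 - (22*I + I) = 5 - 23*I)
(v(T(-33)) + 4264813)*(-2110901 - 3655231) = ((5 - 23*(-6 - 33)) + 4264813)*(-2110901 - 3655231) = ((5 - 23*(-39)) + 4264813)*(-5766132) = ((5 + 897) + 4264813)*(-5766132) = (902 + 4264813)*(-5766132) = 4265715*(-5766132) = -24596675764380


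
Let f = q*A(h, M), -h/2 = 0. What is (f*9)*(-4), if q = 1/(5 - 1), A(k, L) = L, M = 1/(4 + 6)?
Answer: -9/10 ≈ -0.90000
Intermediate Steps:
h = 0 (h = -2*0 = 0)
M = ⅒ (M = 1/10 = ⅒ ≈ 0.10000)
q = ¼ (q = 1/4 = ¼ ≈ 0.25000)
f = 1/40 (f = (¼)*(⅒) = 1/40 ≈ 0.025000)
(f*9)*(-4) = ((1/40)*9)*(-4) = (9/40)*(-4) = -9/10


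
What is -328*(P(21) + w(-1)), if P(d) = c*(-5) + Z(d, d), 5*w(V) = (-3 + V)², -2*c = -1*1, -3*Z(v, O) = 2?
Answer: -164/15 ≈ -10.933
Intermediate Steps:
Z(v, O) = -⅔ (Z(v, O) = -⅓*2 = -⅔)
c = ½ (c = -(-1)/2 = -½*(-1) = ½ ≈ 0.50000)
w(V) = (-3 + V)²/5
P(d) = -19/6 (P(d) = (½)*(-5) - ⅔ = -5/2 - ⅔ = -19/6)
-328*(P(21) + w(-1)) = -328*(-19/6 + (-3 - 1)²/5) = -328*(-19/6 + (⅕)*(-4)²) = -328*(-19/6 + (⅕)*16) = -328*(-19/6 + 16/5) = -328*1/30 = -164/15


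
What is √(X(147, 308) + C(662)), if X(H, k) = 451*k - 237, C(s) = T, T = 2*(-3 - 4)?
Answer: √138657 ≈ 372.37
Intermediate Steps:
T = -14 (T = 2*(-7) = -14)
C(s) = -14
X(H, k) = -237 + 451*k
√(X(147, 308) + C(662)) = √((-237 + 451*308) - 14) = √((-237 + 138908) - 14) = √(138671 - 14) = √138657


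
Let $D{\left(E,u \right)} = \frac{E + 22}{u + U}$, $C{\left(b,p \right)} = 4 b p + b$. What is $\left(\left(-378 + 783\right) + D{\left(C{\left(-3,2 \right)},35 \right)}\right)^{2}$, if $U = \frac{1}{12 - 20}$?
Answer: $\frac{12758832025}{77841} \approx 1.6391 \cdot 10^{5}$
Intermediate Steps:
$C{\left(b,p \right)} = b + 4 b p$ ($C{\left(b,p \right)} = 4 b p + b = b + 4 b p$)
$U = - \frac{1}{8}$ ($U = \frac{1}{-8} = - \frac{1}{8} \approx -0.125$)
$D{\left(E,u \right)} = \frac{22 + E}{- \frac{1}{8} + u}$ ($D{\left(E,u \right)} = \frac{E + 22}{u - \frac{1}{8}} = \frac{22 + E}{- \frac{1}{8} + u}$)
$\left(\left(-378 + 783\right) + D{\left(C{\left(-3,2 \right)},35 \right)}\right)^{2} = \left(\left(-378 + 783\right) + \frac{8 \left(22 - 3 \left(1 + 4 \cdot 2\right)\right)}{-1 + 8 \cdot 35}\right)^{2} = \left(405 + \frac{8 \left(22 - 3 \left(1 + 8\right)\right)}{-1 + 280}\right)^{2} = \left(405 + \frac{8 \left(22 - 27\right)}{279}\right)^{2} = \left(405 + 8 \cdot \frac{1}{279} \left(22 - 27\right)\right)^{2} = \left(405 + 8 \cdot \frac{1}{279} \left(-5\right)\right)^{2} = \left(405 - \frac{40}{279}\right)^{2} = \left(\frac{112955}{279}\right)^{2} = \frac{12758832025}{77841}$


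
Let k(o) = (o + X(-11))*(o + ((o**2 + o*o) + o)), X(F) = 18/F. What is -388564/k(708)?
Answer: -1068551/1950161220 ≈ -0.00054793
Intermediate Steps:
k(o) = (-18/11 + o)*(2*o + 2*o**2) (k(o) = (o + 18/(-11))*(o + ((o**2 + o*o) + o)) = (o + 18*(-1/11))*(o + ((o**2 + o**2) + o)) = (o - 18/11)*(o + (2*o**2 + o)) = (-18/11 + o)*(o + (o + 2*o**2)) = (-18/11 + o)*(2*o + 2*o**2))
-388564/k(708) = -388564*11/(1416*(-18 - 7*708 + 11*708**2)) = -388564*11/(1416*(-18 - 4956 + 11*501264)) = -388564*11/(1416*(-18 - 4956 + 5513904)) = -388564/((2/11)*708*5508930) = -388564/7800644880/11 = -388564*11/7800644880 = -1068551/1950161220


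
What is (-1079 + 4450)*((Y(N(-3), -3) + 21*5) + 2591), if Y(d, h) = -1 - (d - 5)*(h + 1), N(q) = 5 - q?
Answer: 9105071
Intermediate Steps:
Y(d, h) = -1 - (1 + h)*(-5 + d) (Y(d, h) = -1 - (-5 + d)*(1 + h) = -1 - (1 + h)*(-5 + d))
(-1079 + 4450)*((Y(N(-3), -3) + 21*5) + 2591) = (-1079 + 4450)*(((4 - (5 - 1*(-3)) + 5*(-3) - 1*(5 - 1*(-3))*(-3)) + 21*5) + 2591) = 3371*(((4 - (5 + 3) - 15 - 1*(5 + 3)*(-3)) + 105) + 2591) = 3371*(((4 - 1*8 - 15 - 1*8*(-3)) + 105) + 2591) = 3371*(((4 - 8 - 15 + 24) + 105) + 2591) = 3371*((5 + 105) + 2591) = 3371*(110 + 2591) = 3371*2701 = 9105071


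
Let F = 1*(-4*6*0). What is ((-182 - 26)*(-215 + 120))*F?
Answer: 0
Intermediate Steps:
F = 0 (F = 1*(-24*0) = 1*0 = 0)
((-182 - 26)*(-215 + 120))*F = ((-182 - 26)*(-215 + 120))*0 = -208*(-95)*0 = 19760*0 = 0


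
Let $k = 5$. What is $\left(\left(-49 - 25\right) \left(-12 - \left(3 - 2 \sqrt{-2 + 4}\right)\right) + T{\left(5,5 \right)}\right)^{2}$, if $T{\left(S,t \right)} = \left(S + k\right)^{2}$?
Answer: $1507908 - 358160 \sqrt{2} \approx 1.0014 \cdot 10^{6}$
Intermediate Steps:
$T{\left(S,t \right)} = \left(5 + S\right)^{2}$ ($T{\left(S,t \right)} = \left(S + 5\right)^{2} = \left(5 + S\right)^{2}$)
$\left(\left(-49 - 25\right) \left(-12 - \left(3 - 2 \sqrt{-2 + 4}\right)\right) + T{\left(5,5 \right)}\right)^{2} = \left(\left(-49 - 25\right) \left(-12 - \left(3 - 2 \sqrt{-2 + 4}\right)\right) + \left(5 + 5\right)^{2}\right)^{2} = \left(- 74 \left(-12 - \left(3 - 2 \sqrt{2}\right)\right) + 10^{2}\right)^{2} = \left(- 74 \left(-15 + 2 \sqrt{2}\right) + 100\right)^{2} = \left(\left(1110 - 148 \sqrt{2}\right) + 100\right)^{2} = \left(1210 - 148 \sqrt{2}\right)^{2}$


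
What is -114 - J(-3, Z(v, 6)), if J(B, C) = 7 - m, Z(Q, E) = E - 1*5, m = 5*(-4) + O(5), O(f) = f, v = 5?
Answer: -136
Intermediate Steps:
m = -15 (m = 5*(-4) + 5 = -20 + 5 = -15)
Z(Q, E) = -5 + E (Z(Q, E) = E - 5 = -5 + E)
J(B, C) = 22 (J(B, C) = 7 - 1*(-15) = 7 + 15 = 22)
-114 - J(-3, Z(v, 6)) = -114 - 1*22 = -114 - 22 = -136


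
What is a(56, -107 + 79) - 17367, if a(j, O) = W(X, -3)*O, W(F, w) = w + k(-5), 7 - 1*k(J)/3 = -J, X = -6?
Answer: -17451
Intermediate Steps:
k(J) = 21 + 3*J (k(J) = 21 - (-3)*J = 21 + 3*J)
W(F, w) = 6 + w (W(F, w) = w + (21 + 3*(-5)) = w + (21 - 15) = w + 6 = 6 + w)
a(j, O) = 3*O (a(j, O) = (6 - 3)*O = 3*O)
a(56, -107 + 79) - 17367 = 3*(-107 + 79) - 17367 = 3*(-28) - 17367 = -84 - 17367 = -17451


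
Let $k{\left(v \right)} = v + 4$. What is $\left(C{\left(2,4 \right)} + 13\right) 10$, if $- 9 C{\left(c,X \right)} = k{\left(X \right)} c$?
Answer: $\frac{1010}{9} \approx 112.22$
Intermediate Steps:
$k{\left(v \right)} = 4 + v$
$C{\left(c,X \right)} = - \frac{c \left(4 + X\right)}{9}$ ($C{\left(c,X \right)} = - \frac{\left(4 + X\right) c}{9} = - \frac{c \left(4 + X\right)}{9}$)
$\left(C{\left(2,4 \right)} + 13\right) 10 = \left(\left(- \frac{1}{9}\right) 2 \left(4 + 4\right) + 13\right) 10 = \left(\left(- \frac{1}{9}\right) 2 \cdot 8 + 13\right) 10 = \left(- \frac{16}{9} + 13\right) 10 = \frac{101}{9} \cdot 10 = \frac{1010}{9}$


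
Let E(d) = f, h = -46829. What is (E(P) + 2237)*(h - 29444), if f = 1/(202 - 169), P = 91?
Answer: -5630625406/33 ≈ -1.7063e+8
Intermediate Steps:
f = 1/33 ≈ 0.030303
E(d) = 1/33
(E(P) + 2237)*(h - 29444) = (1/33 + 2237)*(-46829 - 29444) = (73822/33)*(-76273) = -5630625406/33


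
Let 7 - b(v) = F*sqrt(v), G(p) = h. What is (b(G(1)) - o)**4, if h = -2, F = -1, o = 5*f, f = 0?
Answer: (7 + I*sqrt(2))**4 ≈ 1817.0 + 1861.1*I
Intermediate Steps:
o = 0 (o = 5*0 = 0)
G(p) = -2
b(v) = 7 + sqrt(v) (b(v) = 7 - (-1)*sqrt(v) = 7 + sqrt(v))
(b(G(1)) - o)**4 = ((7 + sqrt(-2)) - 1*0)**4 = ((7 + I*sqrt(2)) + 0)**4 = (7 + I*sqrt(2))**4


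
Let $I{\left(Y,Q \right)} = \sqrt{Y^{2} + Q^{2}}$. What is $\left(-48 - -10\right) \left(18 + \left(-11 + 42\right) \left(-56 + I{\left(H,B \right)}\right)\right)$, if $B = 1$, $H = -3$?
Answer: $65284 - 1178 \sqrt{10} \approx 61559.0$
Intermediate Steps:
$I{\left(Y,Q \right)} = \sqrt{Q^{2} + Y^{2}}$
$\left(-48 - -10\right) \left(18 + \left(-11 + 42\right) \left(-56 + I{\left(H,B \right)}\right)\right) = \left(-48 - -10\right) \left(18 + \left(-11 + 42\right) \left(-56 + \sqrt{1^{2} + \left(-3\right)^{2}}\right)\right) = \left(-48 + 10\right) \left(18 + 31 \left(-56 + \sqrt{1 + 9}\right)\right) = - 38 \left(18 + 31 \left(-56 + \sqrt{10}\right)\right) = - 38 \left(18 - \left(1736 - 31 \sqrt{10}\right)\right) = - 38 \left(-1718 + 31 \sqrt{10}\right) = 65284 - 1178 \sqrt{10}$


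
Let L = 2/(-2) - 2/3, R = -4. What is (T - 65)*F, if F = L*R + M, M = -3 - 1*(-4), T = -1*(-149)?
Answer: 644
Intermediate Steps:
T = 149
M = 1 (M = -3 + 4 = 1)
L = -5/3 (L = 2*(-½) - 2*⅓ = -1 - ⅔ = -5/3 ≈ -1.6667)
F = 23/3 (F = -5/3*(-4) + 1 = 20/3 + 1 = 23/3 ≈ 7.6667)
(T - 65)*F = (149 - 65)*(23/3) = 84*(23/3) = 644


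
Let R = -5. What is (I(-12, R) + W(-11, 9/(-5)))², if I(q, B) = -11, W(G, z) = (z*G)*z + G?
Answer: 2076481/625 ≈ 3322.4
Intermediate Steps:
W(G, z) = G + G*z² (W(G, z) = (G*z)*z + G = G*z² + G = G + G*z²)
(I(-12, R) + W(-11, 9/(-5)))² = (-11 - 11*(1 + (9/(-5))²))² = (-11 - 11*(1 + (9*(-⅕))²))² = (-11 - 11*(1 + (-9/5)²))² = (-11 - 11*(1 + 81/25))² = (-11 - 11*106/25)² = (-11 - 1166/25)² = (-1441/25)² = 2076481/625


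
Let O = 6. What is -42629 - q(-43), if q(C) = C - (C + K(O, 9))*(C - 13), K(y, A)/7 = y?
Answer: -42530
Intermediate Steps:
K(y, A) = 7*y
q(C) = C - (-13 + C)*(42 + C) (q(C) = C - (C + 7*6)*(C - 13) = C - (C + 42)*(-13 + C) = C - (42 + C)*(-13 + C) = C - (-13 + C)*(42 + C))
-42629 - q(-43) = -42629 - (546 - 1*(-43)**2 - 28*(-43)) = -42629 - (546 - 1*1849 + 1204) = -42629 - (546 - 1849 + 1204) = -42629 - 1*(-99) = -42629 + 99 = -42530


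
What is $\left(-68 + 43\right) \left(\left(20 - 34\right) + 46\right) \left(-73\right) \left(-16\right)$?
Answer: $-934400$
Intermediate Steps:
$\left(-68 + 43\right) \left(\left(20 - 34\right) + 46\right) \left(-73\right) \left(-16\right) = - 25 \left(-14 + 46\right) \left(-73\right) \left(-16\right) = \left(-25\right) 32 \left(-73\right) \left(-16\right) = \left(-800\right) \left(-73\right) \left(-16\right) = 58400 \left(-16\right) = -934400$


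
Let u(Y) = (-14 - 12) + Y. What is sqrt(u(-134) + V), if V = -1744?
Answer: 4*I*sqrt(119) ≈ 43.635*I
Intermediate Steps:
u(Y) = -26 + Y
sqrt(u(-134) + V) = sqrt((-26 - 134) - 1744) = sqrt(-160 - 1744) = sqrt(-1904) = 4*I*sqrt(119)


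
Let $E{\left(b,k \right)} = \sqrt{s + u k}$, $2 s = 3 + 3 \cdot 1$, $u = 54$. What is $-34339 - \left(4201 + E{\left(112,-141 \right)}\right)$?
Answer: $-38540 - i \sqrt{7611} \approx -38540.0 - 87.241 i$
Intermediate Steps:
$s = 3$ ($s = \frac{3 + 3 \cdot 1}{2} = \frac{3 + 3}{2} = \frac{1}{2} \cdot 6 = 3$)
$E{\left(b,k \right)} = \sqrt{3 + 54 k}$
$-34339 - \left(4201 + E{\left(112,-141 \right)}\right) = -34339 - \left(4201 + \sqrt{3 + 54 \left(-141\right)}\right) = -34339 - \left(4201 + \sqrt{3 - 7614}\right) = -34339 - \left(4201 + \sqrt{-7611}\right) = -34339 - \left(4201 + i \sqrt{7611}\right) = -38540 - i \sqrt{7611}$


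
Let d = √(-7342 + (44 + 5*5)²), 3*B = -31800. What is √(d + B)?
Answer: √(-10600 + I*√2581) ≈ 0.2467 + 102.96*I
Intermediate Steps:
B = -10600 (B = (⅓)*(-31800) = -10600)
d = I*√2581 (d = √(-7342 + (44 + 25)²) = √(-7342 + 69²) = √(-7342 + 4761) = √(-2581) = I*√2581 ≈ 50.804*I)
√(d + B) = √(I*√2581 - 10600) = √(-10600 + I*√2581)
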